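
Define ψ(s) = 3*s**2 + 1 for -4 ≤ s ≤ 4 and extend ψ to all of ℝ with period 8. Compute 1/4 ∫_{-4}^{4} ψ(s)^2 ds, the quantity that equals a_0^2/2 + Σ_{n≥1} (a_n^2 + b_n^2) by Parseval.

4938/5

1/4 ∫_{-4}^{4} ψ(s)^2 ds = 1/4 · (19752/5) = 4938/5.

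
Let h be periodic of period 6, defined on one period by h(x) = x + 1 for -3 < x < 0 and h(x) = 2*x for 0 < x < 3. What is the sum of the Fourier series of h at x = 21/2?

x = 21/2 differs from x = -3/2 by 2 full period(s), and the series is 6-periodic.
h is continuous at x = -3/2 with value -1/2, so the series converges to -1/2 there.

-1/2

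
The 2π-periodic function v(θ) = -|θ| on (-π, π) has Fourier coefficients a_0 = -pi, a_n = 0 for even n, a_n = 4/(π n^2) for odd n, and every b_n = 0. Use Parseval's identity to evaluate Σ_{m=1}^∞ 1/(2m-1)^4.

Parseval: a_0^2/2 + Σ a_n^2 = (1/π) ∫_{-π}^{π} v(θ)^2 dθ = 2*pi**2/3.
Subtract a_0^2/2 = pi**2/2: Σ a_n^2 = pi**2/6.
Only odd n contribute, with a_n^2 = 16/(π^2 n^4), so Σ_{m≥1} 1/(2m-1)^4 = π^2·(pi**2/6)/16 = pi**4/96.

pi**4/96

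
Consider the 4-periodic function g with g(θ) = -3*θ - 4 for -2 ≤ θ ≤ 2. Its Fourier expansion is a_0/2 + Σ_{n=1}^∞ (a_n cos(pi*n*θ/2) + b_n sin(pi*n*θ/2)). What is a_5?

0

a_5 = 1/2 ∫_{-2}^{2} g(θ) cos(5*pi*θ/2) dθ.
Integrating by parts (boundary term plus one more integral), an antiderivative of (-3*θ - 4) cos(5*pi*θ/2) is -6*θ*sin(5*pi*θ/2)/(5*pi) - 8*sin(5*pi*θ/2)/(5*pi) - 12*cos(5*pi*θ/2)/(25*pi**2); evaluating from -2 to 2: ∫_{-2}^{2} (-3*θ - 4) cos(5*pi*θ/2) dθ = (12/(25*pi**2)) - (12/(25*pi**2)) = 0.
Hence a_5 = (1/2)·(0) = 0.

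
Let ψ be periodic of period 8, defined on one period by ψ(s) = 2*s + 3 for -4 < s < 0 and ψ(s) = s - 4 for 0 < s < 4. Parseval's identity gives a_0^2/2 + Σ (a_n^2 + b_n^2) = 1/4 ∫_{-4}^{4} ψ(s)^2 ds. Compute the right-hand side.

1/4 ∫_{-4}^{4} ψ(s)^2 ds = 1/4 · (140/3) = 35/3.

35/3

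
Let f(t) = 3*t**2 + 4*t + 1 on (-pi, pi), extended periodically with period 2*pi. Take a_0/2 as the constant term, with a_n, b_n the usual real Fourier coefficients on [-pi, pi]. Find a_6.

a_6 = 1/pi ∫_{-pi}^{pi} f(t) cos(6*t) dt.
Integrating by parts twice (tabular method), an antiderivative of (3*t**2 + 4*t + 1) cos(6*t) is t**2*sin(6*t)/2 + 2*t*sin(6*t)/3 + t*cos(6*t)/6 + 5*sin(6*t)/36 + cos(6*t)/9; evaluating from -pi to pi: ∫_{-pi}^{pi} (3*t**2 + 4*t + 1) cos(6*t) dt = (1/9 + pi/6) - (1/9 - pi/6) = pi/3.
Hence a_6 = (1/pi)·(pi/3) = 1/3.

1/3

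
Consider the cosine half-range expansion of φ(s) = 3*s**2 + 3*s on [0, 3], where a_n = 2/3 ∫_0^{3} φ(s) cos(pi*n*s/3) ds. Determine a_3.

-16/pi**2

a_3 = 2/3 ∫_0^{3} (3*s**2 + 3*s) cos(pi*s) ds.
Integrating by parts twice (tabular method), an antiderivative of (3*s**2 + 3*s) cos(pi*s) is 3*s**2*sin(pi*s)/pi + 3*s*sin(pi*s)/pi + 6*s*cos(pi*s)/pi**2 - 6*sin(pi*s)/pi**3 + 3*cos(pi*s)/pi**2; evaluating from 0 to 3: ∫_{0}^{3} (3*s**2 + 3*s) cos(pi*s) ds = (-21/pi**2) - (3/pi**2) = -24/pi**2.
Hence a_3 = (2/3)·(-24/pi**2) = -16/pi**2.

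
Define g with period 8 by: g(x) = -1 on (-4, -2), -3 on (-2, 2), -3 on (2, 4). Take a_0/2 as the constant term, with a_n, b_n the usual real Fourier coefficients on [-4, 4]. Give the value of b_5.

-2/(5*pi)

b_5 = 1/4 ∫_{-4}^{4} g(x) sin(5*pi*x/4) dx.
Split the integral at the breakpoints.
Directly, an antiderivative of (-1) sin(5*pi*x/4) is 4*cos(5*pi*x/4)/(5*pi); evaluating from -4 to -2: ∫_{-4}^{-2} (-1) sin(5*pi*x/4) dx = (0) - (-4/(5*pi)) = 4/(5*pi).
Directly, an antiderivative of (-3) sin(5*pi*x/4) is 12*cos(5*pi*x/4)/(5*pi); evaluating from -2 to 2: ∫_{-2}^{2} (-3) sin(5*pi*x/4) dx = (0) - (0) = 0.
Directly, an antiderivative of (-3) sin(5*pi*x/4) is 12*cos(5*pi*x/4)/(5*pi); evaluating from 2 to 4: ∫_{2}^{4} (-3) sin(5*pi*x/4) dx = (-12/(5*pi)) - (0) = -12/(5*pi).
Summing the pieces and multiplying by (1/4) gives b_5 = -2/(5*pi).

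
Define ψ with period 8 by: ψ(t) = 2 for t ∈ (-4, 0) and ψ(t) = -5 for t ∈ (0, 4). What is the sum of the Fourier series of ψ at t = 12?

-3/2

t = 12 differs from t = 4 by 1 full period(s), and the series is 8-periodic.
At t = 4 the one-sided limits are ψ(4^-) = -5 and ψ(4^+) = 2.
By Dirichlet's theorem the series converges to their average, [(-5) + (2)]/2 = -3/2.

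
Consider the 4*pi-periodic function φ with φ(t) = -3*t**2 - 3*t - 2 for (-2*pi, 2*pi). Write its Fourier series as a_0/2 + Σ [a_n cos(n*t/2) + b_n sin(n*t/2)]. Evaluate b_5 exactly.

b_5 = (1/(2*pi)) ∫_{-2*pi}^{2*pi} φ(t) sin(5*t/2) dt.
Integrating by parts twice (tabular method), an antiderivative of (-3*t**2 - 3*t - 2) sin(5*t/2) is 6*t**2*cos(5*t/2)/5 - 24*t*sin(5*t/2)/25 + 6*t*cos(5*t/2)/5 - 12*sin(5*t/2)/25 + 52*cos(5*t/2)/125; evaluating from -2*pi to 2*pi: ∫_{-2*pi}^{2*pi} (-3*t**2 - 3*t - 2) sin(5*t/2) dt = (-24*pi**2/5 - 12*pi/5 - 52/125) - (-24*pi**2/5 - 52/125 + 12*pi/5) = -24*pi/5.
Hence b_5 = (1/(2*pi))·(-24*pi/5) = -12/5.

-12/5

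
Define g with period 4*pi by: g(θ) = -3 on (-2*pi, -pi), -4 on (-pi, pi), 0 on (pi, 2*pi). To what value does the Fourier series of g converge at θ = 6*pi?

θ = 6*pi differs from θ = -2*pi by 2 full period(s), and the series is 4*pi-periodic.
At θ = -2*pi the one-sided limits are g(-2*pi^-) = 0 and g(-2*pi^+) = -3.
By Dirichlet's theorem the series converges to their average, [(0) + (-3)]/2 = -3/2.

-3/2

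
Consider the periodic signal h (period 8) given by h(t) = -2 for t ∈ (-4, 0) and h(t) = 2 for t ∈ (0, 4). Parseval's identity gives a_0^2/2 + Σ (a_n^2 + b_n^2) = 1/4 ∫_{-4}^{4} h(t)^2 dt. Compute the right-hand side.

1/4 ∫_{-4}^{4} h(t)^2 dt = 1/4 · (32) = 8.

8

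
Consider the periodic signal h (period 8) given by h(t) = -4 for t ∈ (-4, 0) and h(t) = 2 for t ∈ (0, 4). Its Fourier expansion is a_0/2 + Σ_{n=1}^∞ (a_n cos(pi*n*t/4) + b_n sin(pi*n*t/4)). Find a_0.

-2

a_0 = 1/4 ∫_{-4}^{4} h(t) dt = 1/4 · (-8) = -2.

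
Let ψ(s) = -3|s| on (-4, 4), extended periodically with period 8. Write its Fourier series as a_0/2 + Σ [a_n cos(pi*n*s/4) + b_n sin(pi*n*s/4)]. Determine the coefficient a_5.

48/(25*pi**2)

a_5 = 1/4 ∫_{-4}^{4} ψ(s) cos(5*pi*s/4) ds.
ψ is even and cos(5*pi*s/4) is even, so the integrand is even and a_5 = 1/2 ∫_0^{4} ψ(s) cos(5*pi*s/4) ds.
Integrating by parts (boundary term plus one more integral), an antiderivative of (-3*s) cos(5*pi*s/4) is -12*s*sin(5*pi*s/4)/(5*pi) - 48*cos(5*pi*s/4)/(25*pi**2); evaluating from 0 to 4: ∫_{0}^{4} (-3*s) cos(5*pi*s/4) ds = (48/(25*pi**2)) - (-48/(25*pi**2)) = 96/(25*pi**2).
Hence a_5 = (1/2)·(96/(25*pi**2)) = 48/(25*pi**2).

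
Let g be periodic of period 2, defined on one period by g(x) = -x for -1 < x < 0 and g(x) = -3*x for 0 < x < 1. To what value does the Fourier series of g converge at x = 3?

x = 3 differs from x = 1 by 1 full period(s), and the series is 2-periodic.
At x = 1 the one-sided limits are g(1^-) = -3 and g(1^+) = 1.
By Dirichlet's theorem the series converges to their average, [(-3) + (1)]/2 = -1.

-1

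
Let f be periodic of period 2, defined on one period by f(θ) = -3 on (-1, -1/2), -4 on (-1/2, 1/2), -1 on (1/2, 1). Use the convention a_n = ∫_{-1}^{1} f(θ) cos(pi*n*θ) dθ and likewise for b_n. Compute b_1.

2/pi

b_1 = ∫_{-1}^{1} f(θ) sin(pi*θ) dθ.
Split the integral at the breakpoints.
Directly, an antiderivative of (-3) sin(pi*θ) is 3*cos(pi*θ)/pi; evaluating from -1 to -1/2: ∫_{-1}^{-1/2} (-3) sin(pi*θ) dθ = (0) - (-3/pi) = 3/pi.
Directly, an antiderivative of (-4) sin(pi*θ) is 4*cos(pi*θ)/pi; evaluating from -1/2 to 1/2: ∫_{-1/2}^{1/2} (-4) sin(pi*θ) dθ = (0) - (0) = 0.
Directly, an antiderivative of (-1) sin(pi*θ) is cos(pi*θ)/pi; evaluating from 1/2 to 1: ∫_{1/2}^{1} (-1) sin(pi*θ) dθ = (-1/pi) - (0) = -1/pi.
Summing the pieces gives b_1 = 2/pi.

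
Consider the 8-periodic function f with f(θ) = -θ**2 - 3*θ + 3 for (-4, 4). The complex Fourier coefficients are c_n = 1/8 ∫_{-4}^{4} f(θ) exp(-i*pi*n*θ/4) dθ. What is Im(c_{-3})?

Since f is real-valued, Im(c_{-3}) = -1/8 ∫_{-4}^{4} f(θ) sin(-3*pi*θ/4) dθ = b_{3}/2.
Integrating by parts twice (tabular method), an antiderivative of (-θ**2 - 3*θ + 3) sin(-3*pi*θ/4) is -4*θ**2*cos(3*pi*θ/4)/(3*pi) + 32*θ*sin(3*pi*θ/4)/(9*pi**2) - 4*θ*cos(3*pi*θ/4)/pi + 16*sin(3*pi*θ/4)/(3*pi**2) + 128*cos(3*pi*θ/4)/(27*pi**3) + 4*cos(3*pi*θ/4)/pi; evaluating from -4 to 4: ∫_{-4}^{4} (-θ**2 - 3*θ + 3) sin(-3*pi*θ/4) dθ = (4*(-32 + 225*pi**2)/(27*pi**3)) - (4*(-32 + 9*pi**2)/(27*pi**3)) = 32/pi.
Hence Im(c_{-3}) = (-1/8)·(32/pi) = -4/pi.

-4/pi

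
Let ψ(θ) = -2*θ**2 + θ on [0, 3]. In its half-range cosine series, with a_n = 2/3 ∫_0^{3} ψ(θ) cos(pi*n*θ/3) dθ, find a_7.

a_7 = 2/3 ∫_0^{3} (-2*θ**2 + θ) cos(7*pi*θ/3) dθ.
Integrating by parts twice (tabular method), an antiderivative of (-2*θ**2 + θ) cos(7*pi*θ/3) is -6*θ**2*sin(7*pi*θ/3)/(7*pi) + 3*θ*sin(7*pi*θ/3)/(7*pi) - 36*θ*cos(7*pi*θ/3)/(49*pi**2) + 108*sin(7*pi*θ/3)/(343*pi**3) + 9*cos(7*pi*θ/3)/(49*pi**2); evaluating from 0 to 3: ∫_{0}^{3} (-2*θ**2 + θ) cos(7*pi*θ/3) dθ = (99/(49*pi**2)) - (9/(49*pi**2)) = 90/(49*pi**2).
Hence a_7 = (2/3)·(90/(49*pi**2)) = 60/(49*pi**2).

60/(49*pi**2)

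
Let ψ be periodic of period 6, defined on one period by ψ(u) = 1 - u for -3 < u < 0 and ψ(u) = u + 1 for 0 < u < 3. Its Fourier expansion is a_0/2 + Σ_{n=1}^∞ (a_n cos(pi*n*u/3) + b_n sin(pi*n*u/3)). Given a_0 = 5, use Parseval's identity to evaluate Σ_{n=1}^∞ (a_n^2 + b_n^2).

Parseval: a_0^2/2 + Σ_{n≥1} (a_n^2+b_n^2) = 1/3 ∫_{-3}^{3} ψ(u)^2 du = 14.
Subtract a_0^2/2 = 25/2: Σ (a_n^2+b_n^2) = 3/2.

3/2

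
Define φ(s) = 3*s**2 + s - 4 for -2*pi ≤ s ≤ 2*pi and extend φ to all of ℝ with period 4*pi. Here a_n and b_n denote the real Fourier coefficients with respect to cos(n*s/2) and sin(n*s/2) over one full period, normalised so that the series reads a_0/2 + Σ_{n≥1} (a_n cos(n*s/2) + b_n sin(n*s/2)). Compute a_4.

3

a_4 = (1/(2*pi)) ∫_{-2*pi}^{2*pi} φ(s) cos(2*s) ds.
Integrating by parts twice (tabular method), an antiderivative of (3*s**2 + s - 4) cos(2*s) is 3*s**2*sin(2*s)/2 + s*sin(2*s)/2 + 3*s*cos(2*s)/2 - 11*sin(2*s)/4 + cos(2*s)/4; evaluating from -2*pi to 2*pi: ∫_{-2*pi}^{2*pi} (3*s**2 + s - 4) cos(2*s) ds = (1/4 + 3*pi) - (1/4 - 3*pi) = 6*pi.
Hence a_4 = (1/(2*pi))·(6*pi) = 3.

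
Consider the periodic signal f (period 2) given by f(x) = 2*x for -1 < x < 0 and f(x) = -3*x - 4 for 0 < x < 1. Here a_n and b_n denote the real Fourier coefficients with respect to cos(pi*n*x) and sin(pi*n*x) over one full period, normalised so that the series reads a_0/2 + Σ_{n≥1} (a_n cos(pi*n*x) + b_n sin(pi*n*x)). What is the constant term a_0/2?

-13/4

a_0 = ∫_{-1}^{1} f(x) dx = -13/2.
So the constant term a_0/2 = -13/4.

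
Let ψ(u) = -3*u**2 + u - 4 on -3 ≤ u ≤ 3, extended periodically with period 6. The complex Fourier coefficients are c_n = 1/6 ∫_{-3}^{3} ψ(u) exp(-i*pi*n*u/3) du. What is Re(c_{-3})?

Since ψ is real-valued, Re(c_{-3}) = 1/6 ∫_{-3}^{3} ψ(u) cos(-pi*u) du = a_{3}/2.
Integrating by parts twice (tabular method), an antiderivative of (-3*u**2 + u - 4) cos(-pi*u) is -3*u**2*sin(pi*u)/pi + u*sin(pi*u)/pi - 6*u*cos(pi*u)/pi**2 - 4*sin(pi*u)/pi + 6*sin(pi*u)/pi**3 + cos(pi*u)/pi**2; evaluating from -3 to 3: ∫_{-3}^{3} (-3*u**2 + u - 4) cos(-pi*u) du = (17/pi**2) - (-19/pi**2) = 36/pi**2.
Hence Re(c_{-3}) = (1/6)·(36/pi**2) = 6/pi**2.

6/pi**2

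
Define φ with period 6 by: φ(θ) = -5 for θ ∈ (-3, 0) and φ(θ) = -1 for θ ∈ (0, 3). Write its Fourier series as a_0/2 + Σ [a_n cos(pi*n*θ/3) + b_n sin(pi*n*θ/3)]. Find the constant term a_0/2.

-3

a_0 = 1/3 ∫_{-3}^{3} φ(θ) dθ = 1/3 · (-18) = -6.
So the constant term a_0/2 = -3.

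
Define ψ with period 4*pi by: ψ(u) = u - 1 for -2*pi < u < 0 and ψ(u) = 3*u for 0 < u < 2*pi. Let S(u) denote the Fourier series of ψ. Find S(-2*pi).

At u = -2*pi the one-sided limits are ψ(-2*pi^-) = 6*pi and ψ(-2*pi^+) = -2*pi - 1.
By Dirichlet's theorem the series converges to their average, [(6*pi) + (-2*pi - 1)]/2 = -1/2 + 2*pi.

-1/2 + 2*pi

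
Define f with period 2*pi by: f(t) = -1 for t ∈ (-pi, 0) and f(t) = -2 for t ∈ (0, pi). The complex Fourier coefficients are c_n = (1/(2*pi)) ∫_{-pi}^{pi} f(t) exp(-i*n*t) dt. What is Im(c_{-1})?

-1/pi

Since f is real-valued, Im(c_{-1}) = -(1/(2*pi)) ∫_{-pi}^{pi} f(t) sin(-t) dt = b_{1}/2.
Split the integral at the breakpoints.
Directly, an antiderivative of (-1) sin(-t) is -cos(t); evaluating from -pi to 0: ∫_{-pi}^{0} (-1) sin(-t) dt = (-1) - (1) = -2.
Directly, an antiderivative of (-2) sin(-t) is -2*cos(t); evaluating from 0 to pi: ∫_{0}^{pi} (-2) sin(-t) dt = (2) - (-2) = 4.
So ∫_{-pi}^{pi} f(t) sin(-t) dt = 2.
Hence Im(c_{-1}) = (-1/(2*pi))·(2) = -1/pi.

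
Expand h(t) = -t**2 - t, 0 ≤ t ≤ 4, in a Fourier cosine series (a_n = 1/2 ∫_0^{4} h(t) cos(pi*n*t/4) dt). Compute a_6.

-16/(9*pi**2)

a_6 = 1/2 ∫_0^{4} (-t**2 - t) cos(3*pi*t/2) dt.
Integrating by parts twice (tabular method), an antiderivative of (-t**2 - t) cos(3*pi*t/2) is -2*t**2*sin(3*pi*t/2)/(3*pi) - 2*t*sin(3*pi*t/2)/(3*pi) - 8*t*cos(3*pi*t/2)/(9*pi**2) + 16*sin(3*pi*t/2)/(27*pi**3) - 4*cos(3*pi*t/2)/(9*pi**2); evaluating from 0 to 4: ∫_{0}^{4} (-t**2 - t) cos(3*pi*t/2) dt = (-4/pi**2) - (-4/(9*pi**2)) = -32/(9*pi**2).
Hence a_6 = (1/2)·(-32/(9*pi**2)) = -16/(9*pi**2).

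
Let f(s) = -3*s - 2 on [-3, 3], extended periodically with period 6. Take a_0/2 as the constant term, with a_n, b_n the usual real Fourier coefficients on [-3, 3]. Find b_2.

b_2 = 1/3 ∫_{-3}^{3} f(s) sin(2*pi*s/3) ds.
Integrating by parts (boundary term plus one more integral), an antiderivative of (-3*s - 2) sin(2*pi*s/3) is 9*s*cos(2*pi*s/3)/(2*pi) - 27*sin(2*pi*s/3)/(4*pi**2) + 3*cos(2*pi*s/3)/pi; evaluating from -3 to 3: ∫_{-3}^{3} (-3*s - 2) sin(2*pi*s/3) ds = (33/(2*pi)) - (-21/(2*pi)) = 27/pi.
Hence b_2 = (1/3)·(27/pi) = 9/pi.

9/pi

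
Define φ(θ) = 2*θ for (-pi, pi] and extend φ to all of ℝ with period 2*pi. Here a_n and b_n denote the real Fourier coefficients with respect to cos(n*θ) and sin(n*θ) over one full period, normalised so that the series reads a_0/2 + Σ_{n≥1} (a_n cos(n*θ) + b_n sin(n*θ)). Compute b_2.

-2

b_2 = 1/pi ∫_{-pi}^{pi} φ(θ) sin(2*θ) dθ.
φ is odd and sin(2*θ) is odd, so the integrand is even and b_2 = 2/pi ∫_0^{pi} φ(θ) sin(2*θ) dθ.
Integrating by parts (boundary term plus one more integral), an antiderivative of (2*θ) sin(2*θ) is -θ*cos(2*θ) + sin(2*θ)/2; evaluating from 0 to pi: ∫_{0}^{pi} (2*θ) sin(2*θ) dθ = (-pi) - (0) = -pi.
Hence b_2 = (2/pi)·(-pi) = -2.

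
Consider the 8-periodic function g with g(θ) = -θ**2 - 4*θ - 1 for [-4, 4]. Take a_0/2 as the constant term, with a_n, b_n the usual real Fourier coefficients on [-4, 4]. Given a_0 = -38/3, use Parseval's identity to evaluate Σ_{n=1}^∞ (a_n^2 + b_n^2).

Parseval: a_0^2/2 + Σ_{n≥1} (a_n^2+b_n^2) = 1/4 ∫_{-4}^{4} g(θ)^2 dθ = 1482/5.
Subtract a_0^2/2 = 722/9: Σ (a_n^2+b_n^2) = 9728/45.

9728/45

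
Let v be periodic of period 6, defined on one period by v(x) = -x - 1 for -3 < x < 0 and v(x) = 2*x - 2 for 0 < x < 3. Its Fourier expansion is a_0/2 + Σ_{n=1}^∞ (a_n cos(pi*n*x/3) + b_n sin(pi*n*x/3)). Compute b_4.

b_4 = 1/3 ∫_{-3}^{3} v(x) sin(4*pi*x/3) dx.
Split the integral at the breakpoints.
Integrating by parts (boundary term plus one more integral), an antiderivative of (-x - 1) sin(4*pi*x/3) is 3*x*cos(4*pi*x/3)/(4*pi) - 9*sin(4*pi*x/3)/(16*pi**2) + 3*cos(4*pi*x/3)/(4*pi); evaluating from -3 to 0: ∫_{-3}^{0} (-x - 1) sin(4*pi*x/3) dx = (3/(4*pi)) - (-3/(2*pi)) = 9/(4*pi).
Integrating by parts (boundary term plus one more integral), an antiderivative of (2*x - 2) sin(4*pi*x/3) is -3*x*cos(4*pi*x/3)/(2*pi) + 9*sin(4*pi*x/3)/(8*pi**2) + 3*cos(4*pi*x/3)/(2*pi); evaluating from 0 to 3: ∫_{0}^{3} (2*x - 2) sin(4*pi*x/3) dx = (-3/pi) - (3/(2*pi)) = -9/(2*pi).
Summing the pieces and multiplying by (1/3) gives b_4 = -3/(4*pi).

-3/(4*pi)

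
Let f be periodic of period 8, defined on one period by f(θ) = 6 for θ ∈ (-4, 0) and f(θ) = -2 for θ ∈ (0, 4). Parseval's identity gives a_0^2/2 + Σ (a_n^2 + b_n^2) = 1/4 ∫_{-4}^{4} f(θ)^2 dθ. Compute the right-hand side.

40

1/4 ∫_{-4}^{4} f(θ)^2 dθ = 1/4 · (160) = 40.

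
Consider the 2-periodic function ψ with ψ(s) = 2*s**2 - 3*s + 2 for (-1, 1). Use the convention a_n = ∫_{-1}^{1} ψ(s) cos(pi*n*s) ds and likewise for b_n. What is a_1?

-8/pi**2

a_1 = ∫_{-1}^{1} ψ(s) cos(pi*s) ds.
Integrating by parts twice (tabular method), an antiderivative of (2*s**2 - 3*s + 2) cos(pi*s) is 2*s**2*sin(pi*s)/pi - 3*s*sin(pi*s)/pi + 4*s*cos(pi*s)/pi**2 - 4*sin(pi*s)/pi**3 + 2*sin(pi*s)/pi - 3*cos(pi*s)/pi**2; evaluating from -1 to 1: ∫_{-1}^{1} (2*s**2 - 3*s + 2) cos(pi*s) ds = (-1/pi**2) - (7/pi**2) = -8/pi**2.
Hence a_1 = -8/pi**2.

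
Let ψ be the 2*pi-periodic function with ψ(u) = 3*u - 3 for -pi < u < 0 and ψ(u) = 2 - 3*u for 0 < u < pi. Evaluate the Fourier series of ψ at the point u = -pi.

-3*pi - 1/2

u = -pi differs from u = pi by -1 full period(s), and the series is 2*pi-periodic.
At u = pi the one-sided limits are ψ(pi^-) = 2 - 3*pi and ψ(pi^+) = -3*pi - 3.
By Dirichlet's theorem the series converges to their average, [(2 - 3*pi) + (-3*pi - 3)]/2 = -3*pi - 1/2.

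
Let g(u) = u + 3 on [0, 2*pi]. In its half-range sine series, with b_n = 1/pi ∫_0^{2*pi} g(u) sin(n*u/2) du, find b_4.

b_4 = 1/pi ∫_0^{2*pi} (u + 3) sin(2*u) du.
Integrating by parts (boundary term plus one more integral), an antiderivative of (u + 3) sin(2*u) is -u*cos(2*u)/2 + sin(2*u)/4 - 3*cos(2*u)/2; evaluating from 0 to 2*pi: ∫_{0}^{2*pi} (u + 3) sin(2*u) du = (-pi - 3/2) - (-3/2) = -pi.
Hence b_4 = (1/pi)·(-pi) = -1.

-1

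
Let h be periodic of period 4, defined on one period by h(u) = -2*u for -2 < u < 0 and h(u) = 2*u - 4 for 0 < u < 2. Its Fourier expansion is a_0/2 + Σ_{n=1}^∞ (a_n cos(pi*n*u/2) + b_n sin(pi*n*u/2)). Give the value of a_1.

a_1 = 1/2 ∫_{-2}^{2} h(u) cos(pi*u/2) du.
Split the integral at the breakpoints.
Integrating by parts (boundary term plus one more integral), an antiderivative of (-2*u) cos(pi*u/2) is -4*u*sin(pi*u/2)/pi - 8*cos(pi*u/2)/pi**2; evaluating from -2 to 0: ∫_{-2}^{0} (-2*u) cos(pi*u/2) du = (-8/pi**2) - (8/pi**2) = -16/pi**2.
Integrating by parts (boundary term plus one more integral), an antiderivative of (2*u - 4) cos(pi*u/2) is 4*u*sin(pi*u/2)/pi - 8*sin(pi*u/2)/pi + 8*cos(pi*u/2)/pi**2; evaluating from 0 to 2: ∫_{0}^{2} (2*u - 4) cos(pi*u/2) du = (-8/pi**2) - (8/pi**2) = -16/pi**2.
Summing the pieces and multiplying by (1/2) gives a_1 = -16/pi**2.

-16/pi**2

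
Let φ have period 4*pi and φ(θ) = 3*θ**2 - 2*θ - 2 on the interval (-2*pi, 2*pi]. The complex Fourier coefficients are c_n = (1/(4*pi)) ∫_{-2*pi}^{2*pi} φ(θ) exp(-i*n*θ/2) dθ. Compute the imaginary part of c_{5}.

Since φ is real-valued, Im(c_{5}) = -(1/(4*pi)) ∫_{-2*pi}^{2*pi} φ(θ) sin(5*θ/2) dθ = -b_{5}/2.
Integrating by parts twice (tabular method), an antiderivative of (3*θ**2 - 2*θ - 2) sin(5*θ/2) is -6*θ**2*cos(5*θ/2)/5 + 24*θ*sin(5*θ/2)/25 + 4*θ*cos(5*θ/2)/5 - 8*sin(5*θ/2)/25 + 148*cos(5*θ/2)/125; evaluating from -2*pi to 2*pi: ∫_{-2*pi}^{2*pi} (3*θ**2 - 2*θ - 2) sin(5*θ/2) dθ = (-8*pi/5 - 148/125 + 24*pi**2/5) - (-148/125 + 8*pi/5 + 24*pi**2/5) = -16*pi/5.
Hence Im(c_{5}) = (-1/(4*pi))·(-16*pi/5) = 4/5.

4/5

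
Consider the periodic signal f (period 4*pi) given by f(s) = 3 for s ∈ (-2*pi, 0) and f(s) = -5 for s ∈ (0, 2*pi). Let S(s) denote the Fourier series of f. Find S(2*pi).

-1

At s = 2*pi the one-sided limits are f(2*pi^-) = -5 and f(2*pi^+) = 3.
By Dirichlet's theorem the series converges to their average, [(-5) + (3)]/2 = -1.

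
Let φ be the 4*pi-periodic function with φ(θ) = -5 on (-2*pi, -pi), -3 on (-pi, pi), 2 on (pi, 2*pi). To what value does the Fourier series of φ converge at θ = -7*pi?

-1/2

θ = -7*pi differs from θ = pi by -2 full period(s), and the series is 4*pi-periodic.
At θ = pi the one-sided limits are φ(pi^-) = -3 and φ(pi^+) = 2.
By Dirichlet's theorem the series converges to their average, [(-3) + (2)]/2 = -1/2.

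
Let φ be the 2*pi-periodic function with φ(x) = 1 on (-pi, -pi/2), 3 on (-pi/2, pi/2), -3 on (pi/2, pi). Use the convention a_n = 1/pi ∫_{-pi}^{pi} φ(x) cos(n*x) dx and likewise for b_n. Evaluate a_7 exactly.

a_7 = 1/pi ∫_{-pi}^{pi} φ(x) cos(7*x) dx.
Split the integral at the breakpoints.
Directly, an antiderivative of (1) cos(7*x) is sin(7*x)/7; evaluating from -pi to -pi/2: ∫_{-pi}^{-pi/2} (1) cos(7*x) dx = (1/7) - (0) = 1/7.
Directly, an antiderivative of (3) cos(7*x) is 3*sin(7*x)/7; evaluating from -pi/2 to pi/2: ∫_{-pi/2}^{pi/2} (3) cos(7*x) dx = (-3/7) - (3/7) = -6/7.
Directly, an antiderivative of (-3) cos(7*x) is -3*sin(7*x)/7; evaluating from pi/2 to pi: ∫_{pi/2}^{pi} (-3) cos(7*x) dx = (0) - (3/7) = -3/7.
Summing the pieces and multiplying by (1/pi) gives a_7 = -8/(7*pi).

-8/(7*pi)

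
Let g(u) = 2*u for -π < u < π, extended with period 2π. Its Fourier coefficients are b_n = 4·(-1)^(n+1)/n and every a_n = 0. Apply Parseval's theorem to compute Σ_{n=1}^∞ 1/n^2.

Parseval: Σ b_n^2 = (1/π) ∫_{-π}^{π} g(u)^2 du = 8*pi**2/3.
Σ b_n^2 = Σ 16/n^2, so Σ 1/n^2 = (8*pi**2/3)/16 = pi**2/6.

pi**2/6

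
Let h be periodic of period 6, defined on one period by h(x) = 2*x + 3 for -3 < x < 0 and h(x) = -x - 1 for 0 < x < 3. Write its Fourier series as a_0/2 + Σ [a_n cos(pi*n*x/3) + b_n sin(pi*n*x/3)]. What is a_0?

a_0 = 1/3 ∫_{-3}^{3} h(x) dx = 1/3 · (-15/2) = -5/2.

-5/2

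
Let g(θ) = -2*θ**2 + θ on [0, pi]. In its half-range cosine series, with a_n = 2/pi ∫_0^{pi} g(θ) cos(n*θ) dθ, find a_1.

8 - 4/pi

a_1 = 2/pi ∫_0^{pi} (-2*θ**2 + θ) cos(θ) dθ.
Integrating by parts twice (tabular method), an antiderivative of (-2*θ**2 + θ) cos(θ) is -2*θ**2*sin(θ) + θ*sin(θ) - 4*θ*cos(θ) + 4*sin(θ) + cos(θ); evaluating from 0 to pi: ∫_{0}^{pi} (-2*θ**2 + θ) cos(θ) dθ = (-1 + 4*pi) - (1) = -2 + 4*pi.
Hence a_1 = (2/pi)·(-2 + 4*pi) = 8 - 4/pi.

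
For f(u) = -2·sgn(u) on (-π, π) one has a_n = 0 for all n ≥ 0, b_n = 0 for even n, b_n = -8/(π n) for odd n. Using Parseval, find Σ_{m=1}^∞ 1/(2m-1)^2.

Parseval: Σ b_n^2 = (1/π) ∫_{-π}^{π} f(u)^2 du = 8.
Only odd n contribute, with b_n^2 = 64/(π^2 n^2), so Σ_{m≥1} 1/(2m-1)^2 = π^2·(8)/64 = pi**2/8.

pi**2/8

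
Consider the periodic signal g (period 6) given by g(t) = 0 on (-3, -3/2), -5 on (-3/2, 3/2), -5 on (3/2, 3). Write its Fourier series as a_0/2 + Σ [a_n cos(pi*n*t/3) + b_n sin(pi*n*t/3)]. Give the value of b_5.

b_5 = 1/3 ∫_{-3}^{3} g(t) sin(5*pi*t/3) dt.
Split the integral at the breakpoints.
∫_{-3}^{-3/2} (0) sin(5*pi*t/3) dt = 0.
Directly, an antiderivative of (-5) sin(5*pi*t/3) is 3*cos(5*pi*t/3)/pi; evaluating from -3/2 to 3/2: ∫_{-3/2}^{3/2} (-5) sin(5*pi*t/3) dt = (0) - (0) = 0.
Directly, an antiderivative of (-5) sin(5*pi*t/3) is 3*cos(5*pi*t/3)/pi; evaluating from 3/2 to 3: ∫_{3/2}^{3} (-5) sin(5*pi*t/3) dt = (-3/pi) - (0) = -3/pi.
Summing the pieces and multiplying by (1/3) gives b_5 = -1/pi.

-1/pi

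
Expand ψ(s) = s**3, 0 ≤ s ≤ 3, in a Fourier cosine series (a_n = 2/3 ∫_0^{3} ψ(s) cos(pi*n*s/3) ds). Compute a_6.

a_6 = 2/3 ∫_0^{3} (s**3) cos(2*pi*s) ds.
Integrating by parts three times (tabular method), an antiderivative of (s**3) cos(2*pi*s) is s**3*sin(2*pi*s)/(2*pi) + 3*s**2*cos(2*pi*s)/(4*pi**2) - 3*s*sin(2*pi*s)/(4*pi**3) - 3*cos(2*pi*s)/(8*pi**4); evaluating from 0 to 3: ∫_{0}^{3} (s**3) cos(2*pi*s) ds = (3*(-1 + 18*pi**2)/(8*pi**4)) - (-3/(8*pi**4)) = 27/(4*pi**2).
Hence a_6 = (2/3)·(27/(4*pi**2)) = 9/(2*pi**2).

9/(2*pi**2)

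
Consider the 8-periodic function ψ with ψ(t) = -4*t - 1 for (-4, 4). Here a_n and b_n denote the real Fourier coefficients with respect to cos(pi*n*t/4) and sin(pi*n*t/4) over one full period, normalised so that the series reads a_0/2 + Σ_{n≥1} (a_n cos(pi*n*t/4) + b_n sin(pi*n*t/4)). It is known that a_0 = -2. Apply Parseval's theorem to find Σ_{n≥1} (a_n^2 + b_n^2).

Parseval: a_0^2/2 + Σ_{n≥1} (a_n^2+b_n^2) = 1/4 ∫_{-4}^{4} ψ(t)^2 dt = 518/3.
Subtract a_0^2/2 = 2: Σ (a_n^2+b_n^2) = 512/3.

512/3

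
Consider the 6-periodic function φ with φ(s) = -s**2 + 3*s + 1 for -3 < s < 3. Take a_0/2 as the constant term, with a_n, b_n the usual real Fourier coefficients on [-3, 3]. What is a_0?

-4

a_0 = 1/3 ∫_{-3}^{3} φ(s) ds = 1/3 · (-12) = -4.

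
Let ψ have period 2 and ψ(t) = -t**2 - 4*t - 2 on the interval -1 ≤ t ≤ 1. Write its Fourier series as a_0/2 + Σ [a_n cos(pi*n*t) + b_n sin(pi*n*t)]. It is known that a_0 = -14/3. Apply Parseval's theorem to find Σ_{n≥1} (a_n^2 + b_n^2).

Parseval: a_0^2/2 + Σ_{n≥1} (a_n^2+b_n^2) = ∫_{-1}^{1} ψ(t)^2 dt = 326/15.
Subtract a_0^2/2 = 98/9: Σ (a_n^2+b_n^2) = 488/45.

488/45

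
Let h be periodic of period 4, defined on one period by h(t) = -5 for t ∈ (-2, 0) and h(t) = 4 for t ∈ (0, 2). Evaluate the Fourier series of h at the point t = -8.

-1/2

t = -8 differs from t = 0 by -2 full period(s), and the series is 4-periodic.
At t = 0 the one-sided limits are h(0^-) = -5 and h(0^+) = 4.
By Dirichlet's theorem the series converges to their average, [(-5) + (4)]/2 = -1/2.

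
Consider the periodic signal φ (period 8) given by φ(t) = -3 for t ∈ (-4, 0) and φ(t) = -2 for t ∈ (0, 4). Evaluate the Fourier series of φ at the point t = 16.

-5/2

t = 16 differs from t = 0 by 2 full period(s), and the series is 8-periodic.
At t = 0 the one-sided limits are φ(0^-) = -3 and φ(0^+) = -2.
By Dirichlet's theorem the series converges to their average, [(-3) + (-2)]/2 = -5/2.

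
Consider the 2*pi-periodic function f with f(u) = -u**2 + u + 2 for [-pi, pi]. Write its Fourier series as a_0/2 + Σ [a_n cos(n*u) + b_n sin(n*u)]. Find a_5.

4/25

a_5 = 1/pi ∫_{-pi}^{pi} f(u) cos(5*u) du.
Integrating by parts twice (tabular method), an antiderivative of (-u**2 + u + 2) cos(5*u) is -u**2*sin(5*u)/5 + u*sin(5*u)/5 - 2*u*cos(5*u)/25 + 52*sin(5*u)/125 + cos(5*u)/25; evaluating from -pi to pi: ∫_{-pi}^{pi} (-u**2 + u + 2) cos(5*u) du = (-1/25 + 2*pi/25) - (-2*pi/25 - 1/25) = 4*pi/25.
Hence a_5 = (1/pi)·(4*pi/25) = 4/25.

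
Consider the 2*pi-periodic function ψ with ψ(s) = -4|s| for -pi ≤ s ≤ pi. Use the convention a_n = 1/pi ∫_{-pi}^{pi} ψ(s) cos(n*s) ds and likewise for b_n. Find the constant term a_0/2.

a_0 = 1/pi ∫_{-pi}^{pi} ψ(s) ds = 1/pi · (-4*pi**2) = -4*pi.
So the constant term a_0/2 = -2*pi.

-2*pi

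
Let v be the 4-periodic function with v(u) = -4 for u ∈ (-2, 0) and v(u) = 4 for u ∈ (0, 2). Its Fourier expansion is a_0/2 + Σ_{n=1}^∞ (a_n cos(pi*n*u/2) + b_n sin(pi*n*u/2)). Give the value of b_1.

b_1 = 1/2 ∫_{-2}^{2} v(u) sin(pi*u/2) du.
v is odd and sin(pi*u/2) is odd, so the integrand is even and b_1 = ∫_0^{2} v(u) sin(pi*u/2) du.
Directly, an antiderivative of (4) sin(pi*u/2) is -8*cos(pi*u/2)/pi; evaluating from 0 to 2: ∫_{0}^{2} (4) sin(pi*u/2) du = (8/pi) - (-8/pi) = 16/pi.
Hence b_1 = 16/pi.

16/pi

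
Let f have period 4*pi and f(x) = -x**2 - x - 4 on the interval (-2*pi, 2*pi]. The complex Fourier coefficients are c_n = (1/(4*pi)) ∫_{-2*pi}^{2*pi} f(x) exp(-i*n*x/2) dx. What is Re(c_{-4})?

-1/2

Since f is real-valued, Re(c_{-4}) = (1/(4*pi)) ∫_{-2*pi}^{2*pi} f(x) cos(-2*x) dx = a_{4}/2.
Integrating by parts twice (tabular method), an antiderivative of (-x**2 - x - 4) cos(-2*x) is -x**2*sin(2*x)/2 - x*sin(2*x)/2 - x*cos(2*x)/2 - 7*sin(2*x)/4 - cos(2*x)/4; evaluating from -2*pi to 2*pi: ∫_{-2*pi}^{2*pi} (-x**2 - x - 4) cos(-2*x) dx = (-pi - 1/4) - (-1/4 + pi) = -2*pi.
Hence Re(c_{-4}) = (1/(4*pi))·(-2*pi) = -1/2.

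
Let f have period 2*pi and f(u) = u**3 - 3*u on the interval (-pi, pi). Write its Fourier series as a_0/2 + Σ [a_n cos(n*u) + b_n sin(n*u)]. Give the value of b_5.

b_5 = 1/pi ∫_{-pi}^{pi} f(u) sin(5*u) du.
f is odd and sin(5*u) is odd, so the integrand is even and b_5 = 2/pi ∫_0^{pi} f(u) sin(5*u) du.
Integrating by parts three times (tabular method), an antiderivative of (u**3 - 3*u) sin(5*u) is -u**3*cos(5*u)/5 + 3*u**2*sin(5*u)/25 + 81*u*cos(5*u)/125 - 81*sin(5*u)/625; evaluating from 0 to pi: ∫_{0}^{pi} (u**3 - 3*u) sin(5*u) du = (pi*(-81 + 25*pi**2)/125) - (0) = pi*(-81 + 25*pi**2)/125.
Hence b_5 = (2/pi)·(pi*(-81 + 25*pi**2)/125) = -162/125 + 2*pi**2/5.

-162/125 + 2*pi**2/5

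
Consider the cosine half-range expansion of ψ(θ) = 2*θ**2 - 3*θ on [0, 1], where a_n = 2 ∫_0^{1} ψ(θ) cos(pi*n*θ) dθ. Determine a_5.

a_5 = 2 ∫_0^{1} (2*θ**2 - 3*θ) cos(5*pi*θ) dθ.
Integrating by parts twice (tabular method), an antiderivative of (2*θ**2 - 3*θ) cos(5*pi*θ) is 2*θ**2*sin(5*pi*θ)/(5*pi) - 3*θ*sin(5*pi*θ)/(5*pi) + 4*θ*cos(5*pi*θ)/(25*pi**2) - 4*sin(5*pi*θ)/(125*pi**3) - 3*cos(5*pi*θ)/(25*pi**2); evaluating from 0 to 1: ∫_{0}^{1} (2*θ**2 - 3*θ) cos(5*pi*θ) dθ = (-1/(25*pi**2)) - (-3/(25*pi**2)) = 2/(25*pi**2).
Hence a_5 = 2·(2/(25*pi**2)) = 4/(25*pi**2).

4/(25*pi**2)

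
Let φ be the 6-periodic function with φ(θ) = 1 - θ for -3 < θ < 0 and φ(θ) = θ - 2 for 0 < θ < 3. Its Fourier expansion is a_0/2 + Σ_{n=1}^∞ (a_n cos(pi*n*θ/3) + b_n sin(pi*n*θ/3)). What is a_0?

a_0 = 1/3 ∫_{-3}^{3} φ(θ) dθ = 1/3 · (6) = 2.

2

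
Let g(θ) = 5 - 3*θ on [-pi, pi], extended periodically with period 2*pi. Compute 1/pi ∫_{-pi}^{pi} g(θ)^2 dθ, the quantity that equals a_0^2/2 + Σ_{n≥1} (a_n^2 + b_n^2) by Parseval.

1/pi ∫_{-pi}^{pi} g(θ)^2 dθ = 1/pi · (50*pi + 6*pi**3) = 50 + 6*pi**2.

50 + 6*pi**2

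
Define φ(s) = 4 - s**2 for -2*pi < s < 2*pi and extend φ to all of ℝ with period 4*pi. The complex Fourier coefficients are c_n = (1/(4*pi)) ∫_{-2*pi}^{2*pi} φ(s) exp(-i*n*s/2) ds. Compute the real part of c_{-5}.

8/25

Since φ is real-valued, Re(c_{-5}) = (1/(4*pi)) ∫_{-2*pi}^{2*pi} φ(s) cos(-5*s/2) ds = a_{5}/2.
φ is even and cos(-5*s/2) is even, so the integrand is even: ∫_{-2*pi}^{2*pi} φ(s) cos(-5*s/2) ds = 2∫_0^{2*pi} φ(s) cos(-5*s/2) ds.
Integrating by parts twice (tabular method), an antiderivative of (4 - s**2) cos(-5*s/2) is -2*s**2*sin(5*s/2)/5 - 8*s*cos(5*s/2)/25 + 216*sin(5*s/2)/125; evaluating from 0 to 2*pi: ∫_{0}^{2*pi} (4 - s**2) cos(-5*s/2) ds = (16*pi/25) - (0) = 16*pi/25.
So ∫_{-2*pi}^{2*pi} φ(s) cos(-5*s/2) ds = 32*pi/25.
Hence Re(c_{-5}) = (1/(4*pi))·(32*pi/25) = 8/25.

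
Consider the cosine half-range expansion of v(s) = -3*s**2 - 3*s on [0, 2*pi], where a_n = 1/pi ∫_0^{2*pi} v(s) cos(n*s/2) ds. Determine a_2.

-12

a_2 = 1/pi ∫_0^{2*pi} (-3*s**2 - 3*s) cos(s) ds.
Integrating by parts twice (tabular method), an antiderivative of (-3*s**2 - 3*s) cos(s) is -3*s**2*sin(s) - 3*s*sin(s) - 6*s*cos(s) + 6*sin(s) - 3*cos(s); evaluating from 0 to 2*pi: ∫_{0}^{2*pi} (-3*s**2 - 3*s) cos(s) ds = (-12*pi - 3) - (-3) = -12*pi.
Hence a_2 = (1/pi)·(-12*pi) = -12.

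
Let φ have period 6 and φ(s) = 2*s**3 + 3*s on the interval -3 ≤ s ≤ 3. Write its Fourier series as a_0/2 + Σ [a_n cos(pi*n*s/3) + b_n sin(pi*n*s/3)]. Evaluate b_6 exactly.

-21/pi + 3/pi**3

b_6 = 1/3 ∫_{-3}^{3} φ(s) sin(2*pi*s) ds.
φ is odd and sin(2*pi*s) is odd, so the integrand is even and b_6 = 2/3 ∫_0^{3} φ(s) sin(2*pi*s) ds.
Integrating by parts three times (tabular method), an antiderivative of (2*s**3 + 3*s) sin(2*pi*s) is -s**3*cos(2*pi*s)/pi + 3*s**2*sin(2*pi*s)/(2*pi**2) - 3*s*cos(2*pi*s)/(2*pi) + 3*s*cos(2*pi*s)/(2*pi**3) - 3*sin(2*pi*s)/(4*pi**4) + 3*sin(2*pi*s)/(4*pi**2); evaluating from 0 to 3: ∫_{0}^{3} (2*s**3 + 3*s) sin(2*pi*s) ds = (9*(1 - 7*pi**2)/(2*pi**3)) - (0) = 9*(1 - 7*pi**2)/(2*pi**3).
Hence b_6 = (2/3)·(9*(1 - 7*pi**2)/(2*pi**3)) = -21/pi + 3/pi**3.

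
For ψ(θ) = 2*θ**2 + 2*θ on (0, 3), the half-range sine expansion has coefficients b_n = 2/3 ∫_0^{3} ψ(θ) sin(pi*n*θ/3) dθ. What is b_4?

b_4 = 2/3 ∫_0^{3} (2*θ**2 + 2*θ) sin(4*pi*θ/3) dθ.
Integrating by parts twice (tabular method), an antiderivative of (2*θ**2 + 2*θ) sin(4*pi*θ/3) is -3*θ**2*cos(4*pi*θ/3)/(2*pi) + 9*θ*sin(4*pi*θ/3)/(4*pi**2) - 3*θ*cos(4*pi*θ/3)/(2*pi) + 9*sin(4*pi*θ/3)/(8*pi**2) + 27*cos(4*pi*θ/3)/(16*pi**3); evaluating from 0 to 3: ∫_{0}^{3} (2*θ**2 + 2*θ) sin(4*pi*θ/3) dθ = (-18/pi + 27/(16*pi**3)) - (27/(16*pi**3)) = -18/pi.
Hence b_4 = (2/3)·(-18/pi) = -12/pi.

-12/pi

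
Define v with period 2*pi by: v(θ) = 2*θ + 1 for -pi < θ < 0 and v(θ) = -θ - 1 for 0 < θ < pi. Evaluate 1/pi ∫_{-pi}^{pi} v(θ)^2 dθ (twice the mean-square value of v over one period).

-pi + 2 + 5*pi**2/3

1/pi ∫_{-pi}^{pi} v(θ)^2 dθ = 1/pi · (pi*(-3*pi + 6 + 5*pi**2)/3) = -pi + 2 + 5*pi**2/3.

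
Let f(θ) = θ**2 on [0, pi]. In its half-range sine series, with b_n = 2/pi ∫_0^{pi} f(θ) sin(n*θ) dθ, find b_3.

2*(-4 + 9*pi**2)/(27*pi)

b_3 = 2/pi ∫_0^{pi} (θ**2) sin(3*θ) dθ.
Integrating by parts twice (tabular method), an antiderivative of (θ**2) sin(3*θ) is -θ**2*cos(3*θ)/3 + 2*θ*sin(3*θ)/9 + 2*cos(3*θ)/27; evaluating from 0 to pi: ∫_{0}^{pi} (θ**2) sin(3*θ) dθ = (-2/27 + pi**2/3) - (2/27) = -4/27 + pi**2/3.
Hence b_3 = (2/pi)·(-4/27 + pi**2/3) = 2*(-4 + 9*pi**2)/(27*pi).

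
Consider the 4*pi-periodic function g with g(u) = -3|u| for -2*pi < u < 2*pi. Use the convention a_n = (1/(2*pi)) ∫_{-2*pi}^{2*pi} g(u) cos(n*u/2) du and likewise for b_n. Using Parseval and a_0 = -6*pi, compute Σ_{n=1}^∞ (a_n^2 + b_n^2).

6*pi**2

Parseval: a_0^2/2 + Σ_{n≥1} (a_n^2+b_n^2) = (1/(2*pi)) ∫_{-2*pi}^{2*pi} g(u)^2 du = 24*pi**2.
Subtract a_0^2/2 = 18*pi**2: Σ (a_n^2+b_n^2) = 6*pi**2.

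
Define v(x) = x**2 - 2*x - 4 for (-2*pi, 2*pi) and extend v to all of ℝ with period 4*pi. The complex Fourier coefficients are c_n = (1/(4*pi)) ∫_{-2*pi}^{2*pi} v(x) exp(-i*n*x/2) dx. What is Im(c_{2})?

-2

Since v is real-valued, Im(c_{2}) = -(1/(4*pi)) ∫_{-2*pi}^{2*pi} v(x) sin(x) dx = -b_{2}/2.
Integrating by parts twice (tabular method), an antiderivative of (x**2 - 2*x - 4) sin(x) is -x**2*cos(x) + 2*x*sin(x) + 2*x*cos(x) - 2*sin(x) + 6*cos(x); evaluating from -2*pi to 2*pi: ∫_{-2*pi}^{2*pi} (x**2 - 2*x - 4) sin(x) dx = (-4*pi**2 + 6 + 4*pi) - (-4*pi**2 - 4*pi + 6) = 8*pi.
Hence Im(c_{2}) = (-1/(4*pi))·(8*pi) = -2.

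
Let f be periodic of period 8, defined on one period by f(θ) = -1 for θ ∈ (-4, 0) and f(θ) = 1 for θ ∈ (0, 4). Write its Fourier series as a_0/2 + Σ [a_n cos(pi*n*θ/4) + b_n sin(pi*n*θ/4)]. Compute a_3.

a_3 = 1/4 ∫_{-4}^{4} f(θ) cos(3*pi*θ/4) dθ.
f is odd and cos(3*pi*θ/4) is even, so the integrand is odd over a symmetric interval and the integral vanishes.

0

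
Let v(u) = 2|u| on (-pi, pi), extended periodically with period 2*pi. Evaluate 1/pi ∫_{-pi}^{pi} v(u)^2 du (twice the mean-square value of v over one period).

8*pi**2/3

1/pi ∫_{-pi}^{pi} v(u)^2 du = 1/pi · (8*pi**3/3) = 8*pi**2/3.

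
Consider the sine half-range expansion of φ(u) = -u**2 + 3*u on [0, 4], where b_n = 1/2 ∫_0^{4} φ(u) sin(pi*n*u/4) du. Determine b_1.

-8/pi + 128/pi**3

b_1 = 1/2 ∫_0^{4} (-u**2 + 3*u) sin(pi*u/4) du.
Integrating by parts twice (tabular method), an antiderivative of (-u**2 + 3*u) sin(pi*u/4) is 4*u**2*cos(pi*u/4)/pi - 32*u*sin(pi*u/4)/pi**2 - 12*u*cos(pi*u/4)/pi + 48*sin(pi*u/4)/pi**2 - 128*cos(pi*u/4)/pi**3; evaluating from 0 to 4: ∫_{0}^{4} (-u**2 + 3*u) sin(pi*u/4) du = (-16/pi + 128/pi**3) - (-128/pi**3) = -16/pi + 256/pi**3.
Hence b_1 = (1/2)·(-16/pi + 256/pi**3) = -8/pi + 128/pi**3.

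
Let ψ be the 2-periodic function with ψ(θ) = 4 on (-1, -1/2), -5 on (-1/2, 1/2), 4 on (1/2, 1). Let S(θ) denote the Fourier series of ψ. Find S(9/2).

θ = 9/2 differs from θ = 1/2 by 2 full period(s), and the series is 2-periodic.
At θ = 1/2 the one-sided limits are ψ(1/2^-) = -5 and ψ(1/2^+) = 4.
By Dirichlet's theorem the series converges to their average, [(-5) + (4)]/2 = -1/2.

-1/2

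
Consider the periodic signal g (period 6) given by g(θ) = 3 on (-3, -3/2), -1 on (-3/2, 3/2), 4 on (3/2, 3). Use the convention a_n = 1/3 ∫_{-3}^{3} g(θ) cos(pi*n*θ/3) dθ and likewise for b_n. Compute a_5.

-9/(5*pi)

a_5 = 1/3 ∫_{-3}^{3} g(θ) cos(5*pi*θ/3) dθ.
Split the integral at the breakpoints.
Directly, an antiderivative of (3) cos(5*pi*θ/3) is 9*sin(5*pi*θ/3)/(5*pi); evaluating from -3 to -3/2: ∫_{-3}^{-3/2} (3) cos(5*pi*θ/3) dθ = (-9/(5*pi)) - (0) = -9/(5*pi).
Directly, an antiderivative of (-1) cos(5*pi*θ/3) is -3*sin(5*pi*θ/3)/(5*pi); evaluating from -3/2 to 3/2: ∫_{-3/2}^{3/2} (-1) cos(5*pi*θ/3) dθ = (-3/(5*pi)) - (3/(5*pi)) = -6/(5*pi).
Directly, an antiderivative of (4) cos(5*pi*θ/3) is 12*sin(5*pi*θ/3)/(5*pi); evaluating from 3/2 to 3: ∫_{3/2}^{3} (4) cos(5*pi*θ/3) dθ = (0) - (12/(5*pi)) = -12/(5*pi).
Summing the pieces and multiplying by (1/3) gives a_5 = -9/(5*pi).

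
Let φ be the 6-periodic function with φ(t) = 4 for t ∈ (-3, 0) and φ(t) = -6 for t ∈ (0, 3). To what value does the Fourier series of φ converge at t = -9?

t = -9 differs from t = -3 by -1 full period(s), and the series is 6-periodic.
At t = -3 the one-sided limits are φ(-3^-) = -6 and φ(-3^+) = 4.
By Dirichlet's theorem the series converges to their average, [(-6) + (4)]/2 = -1.

-1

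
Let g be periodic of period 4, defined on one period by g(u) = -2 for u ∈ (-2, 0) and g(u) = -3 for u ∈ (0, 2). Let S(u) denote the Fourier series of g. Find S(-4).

u = -4 differs from u = 0 by -1 full period(s), and the series is 4-periodic.
At u = 0 the one-sided limits are g(0^-) = -2 and g(0^+) = -3.
By Dirichlet's theorem the series converges to their average, [(-2) + (-3)]/2 = -5/2.

-5/2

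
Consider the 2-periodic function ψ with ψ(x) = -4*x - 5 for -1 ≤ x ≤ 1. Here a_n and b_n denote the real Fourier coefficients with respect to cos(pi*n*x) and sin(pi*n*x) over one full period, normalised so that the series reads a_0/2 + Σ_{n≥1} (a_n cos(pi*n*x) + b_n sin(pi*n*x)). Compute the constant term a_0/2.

a_0 = ∫_{-1}^{1} ψ(x) dx = -10.
So the constant term a_0/2 = -5.

-5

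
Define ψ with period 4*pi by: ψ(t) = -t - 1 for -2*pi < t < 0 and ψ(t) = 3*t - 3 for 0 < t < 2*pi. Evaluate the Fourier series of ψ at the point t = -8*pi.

t = -8*pi differs from t = 0 by -2 full period(s), and the series is 4*pi-periodic.
At t = 0 the one-sided limits are ψ(0^-) = -1 and ψ(0^+) = -3.
By Dirichlet's theorem the series converges to their average, [(-1) + (-3)]/2 = -2.

-2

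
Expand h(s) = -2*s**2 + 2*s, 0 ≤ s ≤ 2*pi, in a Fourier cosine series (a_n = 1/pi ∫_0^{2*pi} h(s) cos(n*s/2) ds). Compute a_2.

-8

a_2 = 1/pi ∫_0^{2*pi} (-2*s**2 + 2*s) cos(s) ds.
Integrating by parts twice (tabular method), an antiderivative of (-2*s**2 + 2*s) cos(s) is -2*s**2*sin(s) + 2*s*sin(s) - 4*s*cos(s) + 4*sin(s) + 2*cos(s); evaluating from 0 to 2*pi: ∫_{0}^{2*pi} (-2*s**2 + 2*s) cos(s) ds = (2 - 8*pi) - (2) = -8*pi.
Hence a_2 = (1/pi)·(-8*pi) = -8.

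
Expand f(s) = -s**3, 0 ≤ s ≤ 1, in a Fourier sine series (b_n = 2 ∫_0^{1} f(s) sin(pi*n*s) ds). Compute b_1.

-2/pi + 12/pi**3

b_1 = 2 ∫_0^{1} (-s**3) sin(pi*s) ds.
Integrating by parts three times (tabular method), an antiderivative of (-s**3) sin(pi*s) is s**3*cos(pi*s)/pi - 3*s**2*sin(pi*s)/pi**2 - 6*s*cos(pi*s)/pi**3 + 6*sin(pi*s)/pi**4; evaluating from 0 to 1: ∫_{0}^{1} (-s**3) sin(pi*s) ds = ((6 - pi**2)/pi**3) - (0) = (6 - pi**2)/pi**3.
Hence b_1 = 2·((6 - pi**2)/pi**3) = -2/pi + 12/pi**3.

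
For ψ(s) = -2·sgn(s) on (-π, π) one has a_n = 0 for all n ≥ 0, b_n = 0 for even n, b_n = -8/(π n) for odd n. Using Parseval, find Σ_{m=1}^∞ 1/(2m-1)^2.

pi**2/8

Parseval: Σ b_n^2 = (1/π) ∫_{-π}^{π} ψ(s)^2 ds = 8.
Only odd n contribute, with b_n^2 = 64/(π^2 n^2), so Σ_{m≥1} 1/(2m-1)^2 = π^2·(8)/64 = pi**2/8.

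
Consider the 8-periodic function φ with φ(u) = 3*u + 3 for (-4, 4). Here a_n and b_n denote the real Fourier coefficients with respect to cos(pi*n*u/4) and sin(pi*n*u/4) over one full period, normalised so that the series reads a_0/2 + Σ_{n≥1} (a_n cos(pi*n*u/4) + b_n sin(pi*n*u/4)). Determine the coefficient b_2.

b_2 = 1/4 ∫_{-4}^{4} φ(u) sin(pi*u/2) du.
Integrating by parts (boundary term plus one more integral), an antiderivative of (3*u + 3) sin(pi*u/2) is -6*u*cos(pi*u/2)/pi + 12*sin(pi*u/2)/pi**2 - 6*cos(pi*u/2)/pi; evaluating from -4 to 4: ∫_{-4}^{4} (3*u + 3) sin(pi*u/2) du = (-30/pi) - (18/pi) = -48/pi.
Hence b_2 = (1/4)·(-48/pi) = -12/pi.

-12/pi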